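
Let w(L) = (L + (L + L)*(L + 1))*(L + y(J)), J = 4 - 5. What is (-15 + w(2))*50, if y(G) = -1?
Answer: -50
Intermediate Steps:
J = -1
w(L) = (-1 + L)*(L + 2*L*(1 + L)) (w(L) = (L + (L + L)*(L + 1))*(L - 1) = (L + (2*L)*(1 + L))*(-1 + L) = (L + 2*L*(1 + L))*(-1 + L) = (-1 + L)*(L + 2*L*(1 + L)))
(-15 + w(2))*50 = (-15 + 2*(-3 + 2 + 2*2²))*50 = (-15 + 2*(-3 + 2 + 2*4))*50 = (-15 + 2*(-3 + 2 + 8))*50 = (-15 + 2*7)*50 = (-15 + 14)*50 = -1*50 = -50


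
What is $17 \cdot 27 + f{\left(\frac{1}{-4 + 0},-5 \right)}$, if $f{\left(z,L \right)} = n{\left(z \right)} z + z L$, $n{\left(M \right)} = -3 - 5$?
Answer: $\frac{1849}{4} \approx 462.25$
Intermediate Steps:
$n{\left(M \right)} = -8$
$f{\left(z,L \right)} = - 8 z + L z$ ($f{\left(z,L \right)} = - 8 z + z L = - 8 z + L z$)
$17 \cdot 27 + f{\left(\frac{1}{-4 + 0},-5 \right)} = 17 \cdot 27 + \frac{-8 - 5}{-4 + 0} = 459 + \frac{1}{-4} \left(-13\right) = 459 - - \frac{13}{4} = 459 + \frac{13}{4} = \frac{1849}{4}$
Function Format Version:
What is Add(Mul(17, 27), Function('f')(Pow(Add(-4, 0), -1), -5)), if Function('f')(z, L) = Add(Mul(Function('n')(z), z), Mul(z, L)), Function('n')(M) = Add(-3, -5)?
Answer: Rational(1849, 4) ≈ 462.25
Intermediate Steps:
Function('n')(M) = -8
Function('f')(z, L) = Add(Mul(-8, z), Mul(L, z)) (Function('f')(z, L) = Add(Mul(-8, z), Mul(z, L)) = Add(Mul(-8, z), Mul(L, z)))
Add(Mul(17, 27), Function('f')(Pow(Add(-4, 0), -1), -5)) = Add(Mul(17, 27), Mul(Pow(Add(-4, 0), -1), Add(-8, -5))) = Add(459, Mul(Pow(-4, -1), -13)) = Add(459, Mul(Rational(-1, 4), -13)) = Add(459, Rational(13, 4)) = Rational(1849, 4)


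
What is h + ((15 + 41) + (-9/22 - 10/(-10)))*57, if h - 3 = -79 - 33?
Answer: 68567/22 ≈ 3116.7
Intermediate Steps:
h = -109 (h = 3 + (-79 - 33) = 3 - 112 = -109)
h + ((15 + 41) + (-9/22 - 10/(-10)))*57 = -109 + ((15 + 41) + (-9/22 - 10/(-10)))*57 = -109 + (56 + (-9*1/22 - 10*(-⅒)))*57 = -109 + (56 + (-9/22 + 1))*57 = -109 + (56 + 13/22)*57 = -109 + (1245/22)*57 = -109 + 70965/22 = 68567/22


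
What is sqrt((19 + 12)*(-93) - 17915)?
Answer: I*sqrt(20798) ≈ 144.22*I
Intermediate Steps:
sqrt((19 + 12)*(-93) - 17915) = sqrt(31*(-93) - 17915) = sqrt(-2883 - 17915) = sqrt(-20798) = I*sqrt(20798)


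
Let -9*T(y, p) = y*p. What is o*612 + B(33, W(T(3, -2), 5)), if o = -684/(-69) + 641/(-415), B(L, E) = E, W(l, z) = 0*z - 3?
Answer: 48856089/9545 ≈ 5118.5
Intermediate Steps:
T(y, p) = -p*y/9 (T(y, p) = -y*p/9 = -p*y/9)
W(l, z) = -3 (W(l, z) = 0 - 3 = -3)
o = 79877/9545 (o = -684*(-1/69) + 641*(-1/415) = 228/23 - 641/415 = 79877/9545 ≈ 8.3685)
o*612 + B(33, W(T(3, -2), 5)) = (79877/9545)*612 - 3 = 48884724/9545 - 3 = 48856089/9545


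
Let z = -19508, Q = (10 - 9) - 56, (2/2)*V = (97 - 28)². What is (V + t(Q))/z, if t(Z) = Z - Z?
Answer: -4761/19508 ≈ -0.24405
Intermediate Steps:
V = 4761 (V = (97 - 28)² = 69² = 4761)
Q = -55 (Q = 1 - 56 = -55)
t(Z) = 0
(V + t(Q))/z = (4761 + 0)/(-19508) = 4761*(-1/19508) = -4761/19508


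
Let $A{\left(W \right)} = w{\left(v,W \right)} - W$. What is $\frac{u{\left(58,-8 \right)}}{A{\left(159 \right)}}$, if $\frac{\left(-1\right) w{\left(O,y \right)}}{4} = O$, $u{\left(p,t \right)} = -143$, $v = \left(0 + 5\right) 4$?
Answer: $\frac{143}{239} \approx 0.59833$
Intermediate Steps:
$v = 20$ ($v = 5 \cdot 4 = 20$)
$w{\left(O,y \right)} = - 4 O$
$A{\left(W \right)} = -80 - W$ ($A{\left(W \right)} = \left(-4\right) 20 - W = -80 - W$)
$\frac{u{\left(58,-8 \right)}}{A{\left(159 \right)}} = - \frac{143}{-80 - 159} = - \frac{143}{-239} = \left(-143\right) \left(- \frac{1}{239}\right) = \frac{143}{239}$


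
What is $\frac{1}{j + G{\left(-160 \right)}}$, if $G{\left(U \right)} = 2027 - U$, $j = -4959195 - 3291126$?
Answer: $- \frac{1}{8248134} \approx -1.2124 \cdot 10^{-7}$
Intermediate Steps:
$j = -8250321$
$\frac{1}{j + G{\left(-160 \right)}} = \frac{1}{-8250321 + \left(2027 - -160\right)} = \frac{1}{-8250321 + \left(2027 + 160\right)} = \frac{1}{-8250321 + 2187} = \frac{1}{-8248134} = - \frac{1}{8248134}$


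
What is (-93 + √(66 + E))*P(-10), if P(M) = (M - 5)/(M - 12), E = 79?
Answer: -1395/22 + 15*√145/22 ≈ -55.199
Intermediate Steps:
P(M) = (-5 + M)/(-12 + M)
(-93 + √(66 + E))*P(-10) = (-93 + √(66 + 79))*((-5 - 10)/(-12 - 10)) = (-93 + √145)*(-15/(-22)) = (-93 + √145)*(-1/22*(-15)) = (-93 + √145)*(15/22) = -1395/22 + 15*√145/22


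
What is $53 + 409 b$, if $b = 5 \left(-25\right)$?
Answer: $-51072$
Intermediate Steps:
$b = -125$
$53 + 409 b = 53 + 409 \left(-125\right) = 53 - 51125 = -51072$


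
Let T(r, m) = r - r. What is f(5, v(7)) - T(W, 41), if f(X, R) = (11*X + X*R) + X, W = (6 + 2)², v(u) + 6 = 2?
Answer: 40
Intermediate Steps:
v(u) = -4 (v(u) = -6 + 2 = -4)
W = 64 (W = 8² = 64)
T(r, m) = 0
f(X, R) = 12*X + R*X (f(X, R) = (11*X + R*X) + X = 12*X + R*X)
f(5, v(7)) - T(W, 41) = 5*(12 - 4) - 1*0 = 5*8 + 0 = 40 + 0 = 40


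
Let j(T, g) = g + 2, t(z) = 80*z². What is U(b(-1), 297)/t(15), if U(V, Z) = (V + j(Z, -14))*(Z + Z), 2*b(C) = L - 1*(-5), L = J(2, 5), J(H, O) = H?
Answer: -561/2000 ≈ -0.28050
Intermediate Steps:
j(T, g) = 2 + g
L = 2
b(C) = 7/2 (b(C) = (2 - 1*(-5))/2 = (2 + 5)/2 = (½)*7 = 7/2)
U(V, Z) = 2*Z*(-12 + V) (U(V, Z) = (V + (2 - 14))*(Z + Z) = (V - 12)*(2*Z) = (-12 + V)*(2*Z) = 2*Z*(-12 + V))
U(b(-1), 297)/t(15) = (2*297*(-12 + 7/2))/((80*15²)) = (2*297*(-17/2))/((80*225)) = -5049/18000 = -5049*1/18000 = -561/2000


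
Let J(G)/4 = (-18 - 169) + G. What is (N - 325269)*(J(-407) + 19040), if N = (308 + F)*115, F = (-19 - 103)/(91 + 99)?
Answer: -91794210576/19 ≈ -4.8313e+9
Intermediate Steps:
J(G) = -748 + 4*G (J(G) = 4*((-18 - 169) + G) = 4*(-187 + G) = -748 + 4*G)
F = -61/95 (F = -122/190 = -122*1/190 = -61/95 ≈ -0.64211)
N = 671577/19 (N = (308 - 61/95)*115 = (29199/95)*115 = 671577/19 ≈ 35346.)
(N - 325269)*(J(-407) + 19040) = (671577/19 - 325269)*((-748 + 4*(-407)) + 19040) = -5508534*((-748 - 1628) + 19040)/19 = -5508534*(-2376 + 19040)/19 = -5508534/19*16664 = -91794210576/19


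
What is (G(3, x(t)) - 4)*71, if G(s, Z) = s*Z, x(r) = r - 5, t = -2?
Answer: -1775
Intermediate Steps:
x(r) = -5 + r
G(s, Z) = Z*s
(G(3, x(t)) - 4)*71 = ((-5 - 2)*3 - 4)*71 = (-7*3 - 4)*71 = (-21 - 4)*71 = -25*71 = -1775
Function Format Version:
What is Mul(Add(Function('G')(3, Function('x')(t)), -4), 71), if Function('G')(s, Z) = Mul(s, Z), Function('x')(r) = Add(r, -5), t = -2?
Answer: -1775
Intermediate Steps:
Function('x')(r) = Add(-5, r)
Function('G')(s, Z) = Mul(Z, s)
Mul(Add(Function('G')(3, Function('x')(t)), -4), 71) = Mul(Add(Mul(Add(-5, -2), 3), -4), 71) = Mul(Add(Mul(-7, 3), -4), 71) = Mul(Add(-21, -4), 71) = Mul(-25, 71) = -1775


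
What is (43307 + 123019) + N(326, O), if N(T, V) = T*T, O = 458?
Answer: 272602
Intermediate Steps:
N(T, V) = T**2
(43307 + 123019) + N(326, O) = (43307 + 123019) + 326**2 = 166326 + 106276 = 272602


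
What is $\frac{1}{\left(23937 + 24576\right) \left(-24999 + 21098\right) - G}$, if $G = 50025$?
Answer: $- \frac{1}{189299238} \approx -5.2826 \cdot 10^{-9}$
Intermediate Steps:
$\frac{1}{\left(23937 + 24576\right) \left(-24999 + 21098\right) - G} = \frac{1}{\left(23937 + 24576\right) \left(-24999 + 21098\right) - 50025} = \frac{1}{48513 \left(-3901\right) - 50025} = \frac{1}{-189249213 - 50025} = \frac{1}{-189299238} = - \frac{1}{189299238}$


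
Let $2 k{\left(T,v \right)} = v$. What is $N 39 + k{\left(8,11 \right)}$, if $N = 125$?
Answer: $\frac{9761}{2} \approx 4880.5$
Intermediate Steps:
$k{\left(T,v \right)} = \frac{v}{2}$
$N 39 + k{\left(8,11 \right)} = 125 \cdot 39 + \frac{1}{2} \cdot 11 = 4875 + \frac{11}{2} = \frac{9761}{2}$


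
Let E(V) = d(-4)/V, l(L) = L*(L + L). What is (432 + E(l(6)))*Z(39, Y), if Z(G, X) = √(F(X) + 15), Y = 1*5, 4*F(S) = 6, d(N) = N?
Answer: 7775*√66/36 ≈ 1754.6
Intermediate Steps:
F(S) = 3/2 (F(S) = (¼)*6 = 3/2)
l(L) = 2*L² (l(L) = L*(2*L) = 2*L²)
Y = 5
E(V) = -4/V
Z(G, X) = √66/2 (Z(G, X) = √(3/2 + 15) = √(33/2) = √66/2)
(432 + E(l(6)))*Z(39, Y) = (432 - 4/(2*6²))*(√66/2) = (432 - 4/(2*36))*(√66/2) = (432 - 4/72)*(√66/2) = (432 - 4*1/72)*(√66/2) = (432 - 1/18)*(√66/2) = 7775*(√66/2)/18 = 7775*√66/36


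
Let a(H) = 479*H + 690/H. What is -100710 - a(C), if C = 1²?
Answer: -101879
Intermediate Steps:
C = 1
-100710 - a(C) = -100710 - (479*1 + 690/1) = -100710 - (479 + 690*1) = -100710 - (479 + 690) = -100710 - 1*1169 = -100710 - 1169 = -101879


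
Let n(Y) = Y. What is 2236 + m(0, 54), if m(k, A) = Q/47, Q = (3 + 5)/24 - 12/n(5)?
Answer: 1576349/705 ≈ 2236.0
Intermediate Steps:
Q = -31/15 (Q = (3 + 5)/24 - 12/5 = 8*(1/24) - 12*1/5 = 1/3 - 12/5 = -31/15 ≈ -2.0667)
m(k, A) = -31/705 (m(k, A) = -31/15/47 = -31/15*1/47 = -31/705)
2236 + m(0, 54) = 2236 - 31/705 = 1576349/705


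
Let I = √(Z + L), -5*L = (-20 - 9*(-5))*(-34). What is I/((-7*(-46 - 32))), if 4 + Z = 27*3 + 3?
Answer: 5*√10/546 ≈ 0.028959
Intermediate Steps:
L = 170 (L = -(-20 - 9*(-5))*(-34)/5 = -(-20 + 45)*(-34)/5 = -5*(-34) = -⅕*(-850) = 170)
Z = 80 (Z = -4 + (27*3 + 3) = -4 + (81 + 3) = -4 + 84 = 80)
I = 5*√10 (I = √(80 + 170) = √250 = 5*√10 ≈ 15.811)
I/((-7*(-46 - 32))) = (5*√10)/((-7*(-46 - 32))) = (5*√10)/((-7*(-78))) = (5*√10)/546 = (5*√10)*(1/546) = 5*√10/546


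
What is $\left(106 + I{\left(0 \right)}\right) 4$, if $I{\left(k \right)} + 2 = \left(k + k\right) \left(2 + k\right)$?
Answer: $416$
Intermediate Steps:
$I{\left(k \right)} = -2 + 2 k \left(2 + k\right)$ ($I{\left(k \right)} = -2 + \left(k + k\right) \left(2 + k\right) = -2 + 2 k \left(2 + k\right)$)
$\left(106 + I{\left(0 \right)}\right) 4 = \left(106 + \left(-2 + 2 \cdot 0^{2} + 4 \cdot 0\right)\right) 4 = \left(106 + \left(-2 + 2 \cdot 0 + 0\right)\right) 4 = \left(106 + \left(-2 + 0 + 0\right)\right) 4 = \left(106 - 2\right) 4 = 104 \cdot 4 = 416$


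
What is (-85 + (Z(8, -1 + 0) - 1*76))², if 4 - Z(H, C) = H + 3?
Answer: 28224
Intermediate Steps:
Z(H, C) = 1 - H (Z(H, C) = 4 - (H + 3) = 4 - (3 + H) = 4 + (-3 - H) = 1 - H)
(-85 + (Z(8, -1 + 0) - 1*76))² = (-85 + ((1 - 1*8) - 1*76))² = (-85 + ((1 - 8) - 76))² = (-85 + (-7 - 76))² = (-85 - 83)² = (-168)² = 28224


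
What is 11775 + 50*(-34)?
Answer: 10075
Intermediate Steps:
11775 + 50*(-34) = 11775 - 1700 = 10075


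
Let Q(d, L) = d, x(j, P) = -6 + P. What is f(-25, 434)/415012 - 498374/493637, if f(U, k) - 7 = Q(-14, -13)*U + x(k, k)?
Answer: -206443685443/204865278644 ≈ -1.0077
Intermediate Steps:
f(U, k) = 1 + k - 14*U (f(U, k) = 7 + (-14*U + (-6 + k)) = 7 + (-6 + k - 14*U) = 1 + k - 14*U)
f(-25, 434)/415012 - 498374/493637 = (1 + 434 - 14*(-25))/415012 - 498374/493637 = (1 + 434 + 350)*(1/415012) - 498374*1/493637 = 785*(1/415012) - 498374/493637 = 785/415012 - 498374/493637 = -206443685443/204865278644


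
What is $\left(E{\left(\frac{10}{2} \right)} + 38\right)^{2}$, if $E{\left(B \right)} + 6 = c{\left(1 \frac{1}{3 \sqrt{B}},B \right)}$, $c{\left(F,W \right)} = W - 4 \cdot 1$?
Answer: $1089$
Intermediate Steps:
$c{\left(F,W \right)} = -4 + W$ ($c{\left(F,W \right)} = W - 4 = -4 + W$)
$E{\left(B \right)} = -10 + B$ ($E{\left(B \right)} = -6 + \left(-4 + B\right) = -10 + B$)
$\left(E{\left(\frac{10}{2} \right)} + 38\right)^{2} = \left(\left(-10 + \frac{10}{2}\right) + 38\right)^{2} = \left(\left(-10 + 10 \cdot \frac{1}{2}\right) + 38\right)^{2} = \left(\left(-10 + 5\right) + 38\right)^{2} = \left(-5 + 38\right)^{2} = 33^{2} = 1089$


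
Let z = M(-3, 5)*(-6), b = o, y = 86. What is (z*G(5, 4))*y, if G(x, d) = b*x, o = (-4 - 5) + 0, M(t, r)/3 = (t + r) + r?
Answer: 487620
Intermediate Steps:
M(t, r) = 3*t + 6*r (M(t, r) = 3*((t + r) + r) = 3*((r + t) + r) = 3*(t + 2*r) = 3*t + 6*r)
o = -9 (o = -9 + 0 = -9)
b = -9
G(x, d) = -9*x
z = -126 (z = (3*(-3) + 6*5)*(-6) = (-9 + 30)*(-6) = 21*(-6) = -126)
(z*G(5, 4))*y = -(-1134)*5*86 = -126*(-45)*86 = 5670*86 = 487620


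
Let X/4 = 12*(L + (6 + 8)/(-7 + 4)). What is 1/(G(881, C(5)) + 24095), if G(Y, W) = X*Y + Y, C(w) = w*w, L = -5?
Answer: -1/383808 ≈ -2.6055e-6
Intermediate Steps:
C(w) = w**2
X = -464 (X = 4*(12*(-5 + (6 + 8)/(-7 + 4))) = 4*(12*(-5 + 14/(-3))) = 4*(12*(-5 + 14*(-1/3))) = 4*(12*(-5 - 14/3)) = 4*(12*(-29/3)) = 4*(-116) = -464)
G(Y, W) = -463*Y (G(Y, W) = -464*Y + Y = -463*Y)
1/(G(881, C(5)) + 24095) = 1/(-463*881 + 24095) = 1/(-407903 + 24095) = 1/(-383808) = -1/383808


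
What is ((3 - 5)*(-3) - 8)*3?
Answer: -6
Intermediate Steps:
((3 - 5)*(-3) - 8)*3 = (-2*(-3) - 8)*3 = (6 - 8)*3 = -2*3 = -6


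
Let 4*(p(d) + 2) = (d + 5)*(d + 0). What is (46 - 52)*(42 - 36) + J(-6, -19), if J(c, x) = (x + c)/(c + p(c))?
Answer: -418/13 ≈ -32.154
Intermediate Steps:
p(d) = -2 + d*(5 + d)/4 (p(d) = -2 + ((d + 5)*(d + 0))/4 = -2 + ((5 + d)*d)/4 = -2 + (d*(5 + d))/4 = -2 + d*(5 + d)/4)
J(c, x) = (c + x)/(-2 + c²/4 + 9*c/4) (J(c, x) = (x + c)/(c + (-2 + c²/4 + 5*c/4)) = (c + x)/(-2 + c²/4 + 9*c/4))
(46 - 52)*(42 - 36) + J(-6, -19) = (46 - 52)*(42 - 36) + 4*(-6 - 19)/(-8 + (-6)² + 9*(-6)) = -6*6 + 4*(-25)/(-8 + 36 - 54) = -36 + 4*(-25)/(-26) = -36 + 4*(-1/26)*(-25) = -36 + 50/13 = -418/13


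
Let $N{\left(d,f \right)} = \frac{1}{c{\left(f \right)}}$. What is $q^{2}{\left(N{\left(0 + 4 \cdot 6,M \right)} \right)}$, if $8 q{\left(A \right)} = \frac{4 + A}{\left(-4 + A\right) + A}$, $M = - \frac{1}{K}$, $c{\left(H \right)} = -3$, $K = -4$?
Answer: $\frac{121}{12544} \approx 0.009646$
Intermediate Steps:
$M = \frac{1}{4}$ ($M = - \frac{1}{-4} = \left(-1\right) \left(- \frac{1}{4}\right) = \frac{1}{4} \approx 0.25$)
$N{\left(d,f \right)} = - \frac{1}{3}$ ($N{\left(d,f \right)} = \frac{1}{-3} = - \frac{1}{3}$)
$q{\left(A \right)} = \frac{4 + A}{8 \left(-4 + 2 A\right)}$ ($q{\left(A \right)} = \frac{\left(4 + A\right) \frac{1}{\left(-4 + A\right) + A}}{8} = \frac{\left(4 + A\right) \frac{1}{-4 + 2 A}}{8} = \frac{\frac{1}{-4 + 2 A} \left(4 + A\right)}{8} = \frac{4 + A}{8 \left(-4 + 2 A\right)}$)
$q^{2}{\left(N{\left(0 + 4 \cdot 6,M \right)} \right)} = \left(\frac{4 - \frac{1}{3}}{16 \left(-2 - \frac{1}{3}\right)}\right)^{2} = \left(\frac{1}{16} \frac{1}{- \frac{7}{3}} \cdot \frac{11}{3}\right)^{2} = \left(\frac{1}{16} \left(- \frac{3}{7}\right) \frac{11}{3}\right)^{2} = \left(- \frac{11}{112}\right)^{2} = \frac{121}{12544}$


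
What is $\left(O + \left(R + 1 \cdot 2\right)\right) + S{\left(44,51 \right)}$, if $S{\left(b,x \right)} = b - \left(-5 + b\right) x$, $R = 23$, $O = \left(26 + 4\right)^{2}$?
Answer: $-1020$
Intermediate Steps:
$O = 900$ ($O = 30^{2} = 900$)
$S{\left(b,x \right)} = b - x \left(-5 + b\right)$
$\left(O + \left(R + 1 \cdot 2\right)\right) + S{\left(44,51 \right)} = \left(900 + \left(23 + 1 \cdot 2\right)\right) + \left(44 + 5 \cdot 51 - 44 \cdot 51\right) = \left(900 + \left(23 + 2\right)\right) + \left(44 + 255 - 2244\right) = \left(900 + 25\right) - 1945 = 925 - 1945 = -1020$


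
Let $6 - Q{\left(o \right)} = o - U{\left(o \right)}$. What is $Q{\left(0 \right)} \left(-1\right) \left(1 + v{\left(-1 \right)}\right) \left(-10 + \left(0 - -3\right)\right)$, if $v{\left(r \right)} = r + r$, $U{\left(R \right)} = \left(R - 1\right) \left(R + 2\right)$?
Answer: $-28$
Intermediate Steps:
$U{\left(R \right)} = \left(-1 + R\right) \left(2 + R\right)$
$v{\left(r \right)} = 2 r$
$Q{\left(o \right)} = 4 + o^{2}$ ($Q{\left(o \right)} = 6 - \left(o - \left(-2 + o + o^{2}\right)\right) = 6 - \left(2 - o^{2}\right) = 6 + \left(-2 + o^{2}\right) = 4 + o^{2}$)
$Q{\left(0 \right)} \left(-1\right) \left(1 + v{\left(-1 \right)}\right) \left(-10 + \left(0 - -3\right)\right) = \left(4 + 0^{2}\right) \left(-1\right) \left(1 + 2 \left(-1\right)\right) \left(-10 + \left(0 - -3\right)\right) = \left(4 + 0\right) \left(-1\right) \left(1 - 2\right) \left(-10 + \left(0 + 3\right)\right) = 4 \left(-1\right) \left(- (-10 + 3)\right) = - 4 \left(\left(-1\right) \left(-7\right)\right) = \left(-4\right) 7 = -28$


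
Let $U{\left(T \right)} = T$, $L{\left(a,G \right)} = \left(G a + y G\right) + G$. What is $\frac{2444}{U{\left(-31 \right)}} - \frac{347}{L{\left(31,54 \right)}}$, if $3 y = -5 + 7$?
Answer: $- \frac{4321973}{54684} \approx -79.035$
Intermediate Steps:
$y = \frac{2}{3}$ ($y = \frac{-5 + 7}{3} = \frac{1}{3} \cdot 2 = \frac{2}{3} \approx 0.66667$)
$L{\left(a,G \right)} = \frac{5 G}{3} + G a$ ($L{\left(a,G \right)} = \left(G a + \frac{2 G}{3}\right) + G = \left(\frac{2 G}{3} + G a\right) + G = \frac{5 G}{3} + G a$)
$\frac{2444}{U{\left(-31 \right)}} - \frac{347}{L{\left(31,54 \right)}} = \frac{2444}{-31} - \frac{347}{\frac{1}{3} \cdot 54 \left(5 + 3 \cdot 31\right)} = 2444 \left(- \frac{1}{31}\right) - \frac{347}{\frac{1}{3} \cdot 54 \left(5 + 93\right)} = - \frac{2444}{31} - \frac{347}{\frac{1}{3} \cdot 54 \cdot 98} = - \frac{2444}{31} - \frac{347}{1764} = - \frac{4321973}{54684}$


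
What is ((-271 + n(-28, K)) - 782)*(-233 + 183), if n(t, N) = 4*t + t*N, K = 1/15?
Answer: 175030/3 ≈ 58343.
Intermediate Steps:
K = 1/15 ≈ 0.066667
n(t, N) = 4*t + N*t
((-271 + n(-28, K)) - 782)*(-233 + 183) = ((-271 - 28*(4 + 1/15)) - 782)*(-233 + 183) = ((-271 - 28*61/15) - 782)*(-50) = ((-271 - 1708/15) - 782)*(-50) = (-5773/15 - 782)*(-50) = -17503/15*(-50) = 175030/3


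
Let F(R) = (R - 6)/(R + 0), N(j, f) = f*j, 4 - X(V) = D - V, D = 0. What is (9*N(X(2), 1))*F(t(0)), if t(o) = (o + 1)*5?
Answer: -54/5 ≈ -10.800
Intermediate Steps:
X(V) = 4 + V (X(V) = 4 - (0 - V) = 4 - (-1)*V = 4 + V)
t(o) = 5 + 5*o (t(o) = (1 + o)*5 = 5 + 5*o)
F(R) = (-6 + R)/R
(9*N(X(2), 1))*F(t(0)) = (9*(1*(4 + 2)))*((-6 + (5 + 5*0))/(5 + 5*0)) = (9*(1*6))*((-6 + (5 + 0))/(5 + 0)) = (9*6)*((-6 + 5)/5) = 54*((⅕)*(-1)) = 54*(-⅕) = -54/5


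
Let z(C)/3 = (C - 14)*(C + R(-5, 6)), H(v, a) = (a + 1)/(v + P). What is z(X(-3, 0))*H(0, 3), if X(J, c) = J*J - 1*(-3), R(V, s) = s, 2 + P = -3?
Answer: 432/5 ≈ 86.400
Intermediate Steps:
P = -5 (P = -2 - 3 = -5)
X(J, c) = 3 + J² (X(J, c) = J² + 3 = 3 + J²)
H(v, a) = (1 + a)/(-5 + v) (H(v, a) = (a + 1)/(v - 5) = (1 + a)/(-5 + v))
z(C) = 3*(-14 + C)*(6 + C) (z(C) = 3*((C - 14)*(C + 6)) = 3*((-14 + C)*(6 + C)) = 3*(-14 + C)*(6 + C))
z(X(-3, 0))*H(0, 3) = (-252 - 24*(3 + (-3)²) + 3*(3 + (-3)²)²)*((1 + 3)/(-5 + 0)) = (-252 - 24*(3 + 9) + 3*(3 + 9)²)*(4/(-5)) = (-252 - 24*12 + 3*12²)*(-⅕*4) = (-252 - 288 + 3*144)*(-⅘) = (-252 - 288 + 432)*(-⅘) = -108*(-⅘) = 432/5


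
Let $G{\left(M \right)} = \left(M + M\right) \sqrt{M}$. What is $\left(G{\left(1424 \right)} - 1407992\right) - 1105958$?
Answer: $-2513950 + 11392 \sqrt{89} \approx -2.4065 \cdot 10^{6}$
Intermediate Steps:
$G{\left(M \right)} = 2 M^{\frac{3}{2}}$ ($G{\left(M \right)} = 2 M \sqrt{M} = 2 M^{\frac{3}{2}}$)
$\left(G{\left(1424 \right)} - 1407992\right) - 1105958 = \left(2 \cdot 1424^{\frac{3}{2}} - 1407992\right) - 1105958 = \left(2 \cdot 5696 \sqrt{89} - 1407992\right) - 1105958 = \left(11392 \sqrt{89} - 1407992\right) - 1105958 = \left(-1407992 + 11392 \sqrt{89}\right) - 1105958 = -2513950 + 11392 \sqrt{89}$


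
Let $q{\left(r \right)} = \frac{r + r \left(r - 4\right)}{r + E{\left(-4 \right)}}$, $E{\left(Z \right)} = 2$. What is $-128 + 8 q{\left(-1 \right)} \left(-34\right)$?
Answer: $-1216$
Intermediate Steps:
$q{\left(r \right)} = \frac{r + r \left(-4 + r\right)}{2 + r}$ ($q{\left(r \right)} = \frac{r + r \left(r - 4\right)}{r + 2} = \frac{r + r \left(-4 + r\right)}{2 + r}$)
$-128 + 8 q{\left(-1 \right)} \left(-34\right) = -128 + 8 \left(- \frac{-3 - 1}{2 - 1}\right) \left(-34\right) = -128 + 8 \left(\left(-1\right) 1^{-1} \left(-4\right)\right) \left(-34\right) = -128 + 8 \left(\left(-1\right) 1 \left(-4\right)\right) \left(-34\right) = -128 + 8 \cdot 4 \left(-34\right) = -128 + 32 \left(-34\right) = -128 - 1088 = -1216$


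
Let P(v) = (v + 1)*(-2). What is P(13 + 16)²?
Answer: 3600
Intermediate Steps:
P(v) = -2 - 2*v (P(v) = (1 + v)*(-2) = -2 - 2*v)
P(13 + 16)² = (-2 - 2*(13 + 16))² = (-2 - 2*29)² = (-2 - 58)² = (-60)² = 3600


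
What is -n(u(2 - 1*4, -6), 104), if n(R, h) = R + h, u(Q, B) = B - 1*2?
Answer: -96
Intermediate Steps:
u(Q, B) = -2 + B (u(Q, B) = B - 2 = -2 + B)
-n(u(2 - 1*4, -6), 104) = -((-2 - 6) + 104) = -(-8 + 104) = -1*96 = -96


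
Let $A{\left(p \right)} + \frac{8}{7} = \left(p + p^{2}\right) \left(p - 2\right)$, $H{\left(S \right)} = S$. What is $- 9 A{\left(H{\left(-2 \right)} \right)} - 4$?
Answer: $\frac{548}{7} \approx 78.286$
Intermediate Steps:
$A{\left(p \right)} = - \frac{8}{7} + \left(-2 + p\right) \left(p + p^{2}\right)$ ($A{\left(p \right)} = - \frac{8}{7} + \left(p + p^{2}\right) \left(p - 2\right) = - \frac{8}{7} + \left(p + p^{2}\right) \left(-2 + p\right) = - \frac{8}{7} + \left(-2 + p\right) \left(p + p^{2}\right)$)
$- 9 A{\left(H{\left(-2 \right)} \right)} - 4 = - 9 \left(- \frac{8}{7} + \left(-2\right)^{3} - \left(-2\right)^{2} - -4\right) - 4 = - 9 \left(- \frac{8}{7} - 8 - 4 + 4\right) - 4 = \left(-9\right) \left(- \frac{64}{7}\right) - 4 = \frac{576}{7} - 4 = \frac{548}{7}$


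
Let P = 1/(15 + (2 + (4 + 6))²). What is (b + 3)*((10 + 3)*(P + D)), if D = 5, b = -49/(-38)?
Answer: 843362/3021 ≈ 279.17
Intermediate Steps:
b = 49/38 (b = -49*(-1/38) = 49/38 ≈ 1.2895)
P = 1/159 (P = 1/(15 + (2 + 10)²) = 1/(15 + 12²) = 1/(15 + 144) = 1/159 ≈ 0.0062893)
(b + 3)*((10 + 3)*(P + D)) = (49/38 + 3)*((10 + 3)*(1/159 + 5)) = 163*(13*(796/159))/38 = (163/38)*(10348/159) = 843362/3021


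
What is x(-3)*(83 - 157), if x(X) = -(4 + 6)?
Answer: 740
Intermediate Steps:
x(X) = -10 (x(X) = -1*10 = -10)
x(-3)*(83 - 157) = -10*(83 - 157) = -10*(-74) = 740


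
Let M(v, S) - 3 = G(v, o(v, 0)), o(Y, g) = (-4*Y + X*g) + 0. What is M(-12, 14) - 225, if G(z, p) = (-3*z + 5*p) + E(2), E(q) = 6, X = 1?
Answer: 60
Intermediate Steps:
o(Y, g) = g - 4*Y (o(Y, g) = (-4*Y + 1*g) + 0 = (-4*Y + g) + 0 = (g - 4*Y) + 0 = g - 4*Y)
G(z, p) = 6 - 3*z + 5*p (G(z, p) = (-3*z + 5*p) + 6 = 6 - 3*z + 5*p)
M(v, S) = 9 - 23*v (M(v, S) = 3 + (6 - 3*v + 5*(0 - 4*v)) = 3 + (6 - 3*v + 5*(-4*v)) = 3 + (6 - 3*v - 20*v) = 3 + (6 - 23*v) = 9 - 23*v)
M(-12, 14) - 225 = (9 - 23*(-12)) - 225 = (9 + 276) - 225 = 285 - 225 = 60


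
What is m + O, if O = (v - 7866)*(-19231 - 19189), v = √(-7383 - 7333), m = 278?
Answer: 302211998 - 76840*I*√3679 ≈ 3.0221e+8 - 4.6607e+6*I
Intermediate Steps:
v = 2*I*√3679 (v = √(-14716) = 2*I*√3679 ≈ 121.31*I)
O = 302211720 - 76840*I*√3679 (O = (2*I*√3679 - 7866)*(-19231 - 19189) = (-7866 + 2*I*√3679)*(-38420) = 302211720 - 76840*I*√3679 ≈ 3.0221e+8 - 4.6607e+6*I)
m + O = 278 + (302211720 - 76840*I*√3679) = 302211998 - 76840*I*√3679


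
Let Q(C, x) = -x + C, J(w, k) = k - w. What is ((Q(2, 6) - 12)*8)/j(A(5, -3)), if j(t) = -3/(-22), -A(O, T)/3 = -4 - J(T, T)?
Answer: -2816/3 ≈ -938.67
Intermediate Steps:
A(O, T) = 12 (A(O, T) = -3*(-4 - (T - T)) = -3*(-4 - 1*0) = -3*(-4 + 0) = -3*(-4) = 12)
j(t) = 3/22 (j(t) = -3*(-1/22) = 3/22)
Q(C, x) = C - x
((Q(2, 6) - 12)*8)/j(A(5, -3)) = (((2 - 1*6) - 12)*8)/(3/22) = (((2 - 6) - 12)*8)*(22/3) = ((-4 - 12)*8)*(22/3) = -16*8*(22/3) = -128*22/3 = -2816/3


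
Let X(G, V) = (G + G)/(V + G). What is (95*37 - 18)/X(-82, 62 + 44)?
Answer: -20982/41 ≈ -511.76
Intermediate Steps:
X(G, V) = 2*G/(G + V) (X(G, V) = (2*G)/(G + V) = 2*G/(G + V))
(95*37 - 18)/X(-82, 62 + 44) = (95*37 - 18)/((2*(-82)/(-82 + (62 + 44)))) = (3515 - 18)/((2*(-82)/(-82 + 106))) = 3497/((2*(-82)/24)) = 3497/((2*(-82)*(1/24))) = 3497/(-41/6) = 3497*(-6/41) = -20982/41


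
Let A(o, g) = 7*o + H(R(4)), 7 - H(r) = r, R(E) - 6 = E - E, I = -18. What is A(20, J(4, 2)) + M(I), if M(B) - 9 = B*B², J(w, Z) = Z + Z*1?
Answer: -5682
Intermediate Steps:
J(w, Z) = 2*Z (J(w, Z) = Z + Z = 2*Z)
M(B) = 9 + B³ (M(B) = 9 + B*B² = 9 + B³)
R(E) = 6 (R(E) = 6 + (E - E) = 6 + 0 = 6)
H(r) = 7 - r
A(o, g) = 1 + 7*o (A(o, g) = 7*o + (7 - 1*6) = 7*o + (7 - 6) = 7*o + 1 = 1 + 7*o)
A(20, J(4, 2)) + M(I) = (1 + 7*20) + (9 + (-18)³) = (1 + 140) + (9 - 5832) = 141 - 5823 = -5682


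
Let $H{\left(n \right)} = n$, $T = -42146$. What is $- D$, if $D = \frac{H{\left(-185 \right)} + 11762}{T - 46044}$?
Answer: $\frac{11577}{88190} \approx 0.13127$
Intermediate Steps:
$D = - \frac{11577}{88190}$ ($D = \frac{-185 + 11762}{-42146 - 46044} = \frac{11577}{-88190} = 11577 \left(- \frac{1}{88190}\right) = - \frac{11577}{88190} \approx -0.13127$)
$- D = \left(-1\right) \left(- \frac{11577}{88190}\right) = \frac{11577}{88190}$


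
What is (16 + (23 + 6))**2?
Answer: 2025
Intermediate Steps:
(16 + (23 + 6))**2 = (16 + 29)**2 = 45**2 = 2025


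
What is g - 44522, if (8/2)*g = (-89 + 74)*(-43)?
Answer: -177443/4 ≈ -44361.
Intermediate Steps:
g = 645/4 (g = ((-89 + 74)*(-43))/4 = (-15*(-43))/4 = (¼)*645 = 645/4 ≈ 161.25)
g - 44522 = 645/4 - 44522 = -177443/4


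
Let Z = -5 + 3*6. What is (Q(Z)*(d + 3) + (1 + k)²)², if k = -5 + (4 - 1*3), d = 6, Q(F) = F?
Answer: 15876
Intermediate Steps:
Z = 13 (Z = -5 + 18 = 13)
k = -4 (k = -5 + (4 - 3) = -5 + 1 = -4)
(Q(Z)*(d + 3) + (1 + k)²)² = (13*(6 + 3) + (1 - 4)²)² = (13*9 + (-3)²)² = (117 + 9)² = 126² = 15876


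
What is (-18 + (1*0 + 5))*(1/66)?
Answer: -13/66 ≈ -0.19697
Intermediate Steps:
(-18 + (1*0 + 5))*(1/66) = (-18 + (0 + 5))*(1*(1/66)) = (-18 + 5)*(1/66) = -13*1/66 = -13/66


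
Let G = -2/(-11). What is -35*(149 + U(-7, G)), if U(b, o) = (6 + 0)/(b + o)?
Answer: -25921/5 ≈ -5184.2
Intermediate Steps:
G = 2/11 (G = -2*(-1/11) = 2/11 ≈ 0.18182)
U(b, o) = 6/(b + o)
-35*(149 + U(-7, G)) = -35*(149 + 6/(-7 + 2/11)) = -35*(149 + 6/(-75/11)) = -35*(149 + 6*(-11/75)) = -35*(149 - 22/25) = -35*3703/25 = -25921/5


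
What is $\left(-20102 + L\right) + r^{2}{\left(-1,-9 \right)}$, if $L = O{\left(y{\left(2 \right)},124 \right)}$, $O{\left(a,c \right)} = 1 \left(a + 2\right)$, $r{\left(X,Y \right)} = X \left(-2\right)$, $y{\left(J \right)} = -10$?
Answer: $-20106$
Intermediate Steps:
$r{\left(X,Y \right)} = - 2 X$
$O{\left(a,c \right)} = 2 + a$ ($O{\left(a,c \right)} = 1 \left(2 + a\right) = 2 + a$)
$L = -8$ ($L = 2 - 10 = -8$)
$\left(-20102 + L\right) + r^{2}{\left(-1,-9 \right)} = \left(-20102 - 8\right) + \left(\left(-2\right) \left(-1\right)\right)^{2} = -20110 + 2^{2} = -20110 + 4 = -20106$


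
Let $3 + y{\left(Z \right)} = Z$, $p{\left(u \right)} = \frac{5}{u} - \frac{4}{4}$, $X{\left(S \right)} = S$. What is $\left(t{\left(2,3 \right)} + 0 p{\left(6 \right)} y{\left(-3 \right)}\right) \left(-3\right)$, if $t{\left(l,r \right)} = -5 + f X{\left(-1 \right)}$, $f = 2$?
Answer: $21$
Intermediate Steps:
$t{\left(l,r \right)} = -7$ ($t{\left(l,r \right)} = -5 + 2 \left(-1\right) = -5 - 2 = -7$)
$p{\left(u \right)} = -1 + \frac{5}{u}$ ($p{\left(u \right)} = \frac{5}{u} - 1 = -1 + \frac{5}{u}$)
$y{\left(Z \right)} = -3 + Z$
$\left(t{\left(2,3 \right)} + 0 p{\left(6 \right)} y{\left(-3 \right)}\right) \left(-3\right) = \left(-7 + 0 \frac{5 - 6}{6} \left(-3 - 3\right)\right) \left(-3\right) = \left(-7 + 0 \frac{5 - 6}{6} \left(-6\right)\right) \left(-3\right) = \left(-7 + 0 \cdot \frac{1}{6} \left(-1\right) \left(-6\right)\right) \left(-3\right) = \left(-7 + 0 \left(- \frac{1}{6}\right) \left(-6\right)\right) \left(-3\right) = \left(-7 + 0 \left(-6\right)\right) \left(-3\right) = \left(-7 + 0\right) \left(-3\right) = \left(-7\right) \left(-3\right) = 21$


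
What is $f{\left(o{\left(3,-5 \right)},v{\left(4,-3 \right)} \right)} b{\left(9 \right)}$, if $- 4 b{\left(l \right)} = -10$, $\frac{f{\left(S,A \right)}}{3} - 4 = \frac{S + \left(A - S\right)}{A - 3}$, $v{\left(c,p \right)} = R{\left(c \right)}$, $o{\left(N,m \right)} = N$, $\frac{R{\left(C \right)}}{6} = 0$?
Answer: $30$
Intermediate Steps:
$R{\left(C \right)} = 0$ ($R{\left(C \right)} = 6 \cdot 0 = 0$)
$v{\left(c,p \right)} = 0$
$f{\left(S,A \right)} = 12 + \frac{3 A}{-3 + A}$ ($f{\left(S,A \right)} = 12 + 3 \frac{S + \left(A - S\right)}{A - 3} = 12 + 3 \frac{A}{-3 + A} = 12 + \frac{3 A}{-3 + A}$)
$b{\left(l \right)} = \frac{5}{2}$ ($b{\left(l \right)} = \left(- \frac{1}{4}\right) \left(-10\right) = \frac{5}{2}$)
$f{\left(o{\left(3,-5 \right)},v{\left(4,-3 \right)} \right)} b{\left(9 \right)} = \frac{3 \left(-12 + 5 \cdot 0\right)}{-3 + 0} \cdot \frac{5}{2} = \frac{3 \left(-12 + 0\right)}{-3} \cdot \frac{5}{2} = 3 \left(- \frac{1}{3}\right) \left(-12\right) \frac{5}{2} = 12 \cdot \frac{5}{2} = 30$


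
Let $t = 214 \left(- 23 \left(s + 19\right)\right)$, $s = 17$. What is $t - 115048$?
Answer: $-292240$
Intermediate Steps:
$t = -177192$ ($t = 214 \left(- 23 \left(17 + 19\right)\right) = 214 \left(\left(-23\right) 36\right) = 214 \left(-828\right) = -177192$)
$t - 115048 = -177192 - 115048 = -292240$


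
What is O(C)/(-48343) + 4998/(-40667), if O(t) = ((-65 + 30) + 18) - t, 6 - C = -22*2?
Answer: -238893625/1965964781 ≈ -0.12151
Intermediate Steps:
C = 50 (C = 6 - (-22)*2 = 6 - 1*(-44) = 6 + 44 = 50)
O(t) = -17 - t (O(t) = (-35 + 18) - t = -17 - t)
O(C)/(-48343) + 4998/(-40667) = (-17 - 1*50)/(-48343) + 4998/(-40667) = (-17 - 50)*(-1/48343) + 4998*(-1/40667) = -67*(-1/48343) - 4998/40667 = 67/48343 - 4998/40667 = -238893625/1965964781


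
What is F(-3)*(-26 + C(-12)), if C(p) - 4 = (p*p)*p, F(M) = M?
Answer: 5250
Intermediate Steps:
C(p) = 4 + p³ (C(p) = 4 + (p*p)*p = 4 + p²*p = 4 + p³)
F(-3)*(-26 + C(-12)) = -3*(-26 + (4 + (-12)³)) = -3*(-26 + (4 - 1728)) = -3*(-26 - 1724) = -3*(-1750) = 5250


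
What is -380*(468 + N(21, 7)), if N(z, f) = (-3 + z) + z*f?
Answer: -240540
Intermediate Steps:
N(z, f) = -3 + z + f*z (N(z, f) = (-3 + z) + f*z = -3 + z + f*z)
-380*(468 + N(21, 7)) = -380*(468 + (-3 + 21 + 7*21)) = -380*(468 + (-3 + 21 + 147)) = -380*(468 + 165) = -380*633 = -240540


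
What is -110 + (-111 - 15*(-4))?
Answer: -161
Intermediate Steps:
-110 + (-111 - 15*(-4)) = -110 + (-111 - 1*(-60)) = -110 + (-111 + 60) = -110 - 51 = -161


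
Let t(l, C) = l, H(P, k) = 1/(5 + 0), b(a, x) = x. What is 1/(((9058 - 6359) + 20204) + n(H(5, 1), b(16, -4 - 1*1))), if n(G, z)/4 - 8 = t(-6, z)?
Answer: 1/22911 ≈ 4.3647e-5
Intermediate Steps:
H(P, k) = 1/5
n(G, z) = 8 (n(G, z) = 32 + 4*(-6) = 32 - 24 = 8)
1/(((9058 - 6359) + 20204) + n(H(5, 1), b(16, -4 - 1*1))) = 1/(((9058 - 6359) + 20204) + 8) = 1/((2699 + 20204) + 8) = 1/(22903 + 8) = 1/22911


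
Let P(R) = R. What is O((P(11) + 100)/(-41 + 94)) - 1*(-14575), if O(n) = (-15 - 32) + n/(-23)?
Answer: 17709521/1219 ≈ 14528.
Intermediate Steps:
O(n) = -47 - n/23 (O(n) = -47 + n*(-1/23) = -47 - n/23)
O((P(11) + 100)/(-41 + 94)) - 1*(-14575) = (-47 - (11 + 100)/(23*(-41 + 94))) - 1*(-14575) = (-47 - 111/(23*53)) + 14575 = (-47 - 1/23*111/53) + 14575 = (-47 - 111/1219) + 14575 = -57404/1219 + 14575 = 17709521/1219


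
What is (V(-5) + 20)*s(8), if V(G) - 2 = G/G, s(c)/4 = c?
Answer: 736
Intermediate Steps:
s(c) = 4*c
V(G) = 3 (V(G) = 2 + G/G = 2 + 1 = 3)
(V(-5) + 20)*s(8) = (3 + 20)*(4*8) = 23*32 = 736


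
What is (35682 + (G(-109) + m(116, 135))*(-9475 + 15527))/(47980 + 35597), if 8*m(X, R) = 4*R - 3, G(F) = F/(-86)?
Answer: 2974231/552894 ≈ 5.3794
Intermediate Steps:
G(F) = -F/86 (G(F) = F*(-1/86) = -F/86)
m(X, R) = -3/8 + R/2 (m(X, R) = (4*R - 3)/8 = (-3 + 4*R)/8 = -3/8 + R/2)
(35682 + (G(-109) + m(116, 135))*(-9475 + 15527))/(47980 + 35597) = (35682 + (-1/86*(-109) + (-3/8 + (½)*135))*(-9475 + 15527))/(47980 + 35597) = (35682 + (109/86 + (-3/8 + 135/2))*6052)/83577 = (35682 + (109/86 + 537/8)*6052)*(1/83577) = (35682 + (23527/344)*6052)*(1/83577) = (35682 + 35596351/86)*(1/83577) = (38665003/86)*(1/83577) = 2974231/552894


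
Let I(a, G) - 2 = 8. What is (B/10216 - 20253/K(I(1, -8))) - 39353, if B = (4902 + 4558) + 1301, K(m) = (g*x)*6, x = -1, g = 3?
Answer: -1171574353/30648 ≈ -38227.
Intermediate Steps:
I(a, G) = 10 (I(a, G) = 2 + 8 = 10)
K(m) = -18 (K(m) = (3*(-1))*6 = -3*6 = -18)
B = 10761 (B = 9460 + 1301 = 10761)
(B/10216 - 20253/K(I(1, -8))) - 39353 = (10761/10216 - 20253/(-18)) - 39353 = (10761*(1/10216) - 20253*(-1/18)) - 39353 = (10761/10216 + 6751/6) - 39353 = 34516391/30648 - 39353 = -1171574353/30648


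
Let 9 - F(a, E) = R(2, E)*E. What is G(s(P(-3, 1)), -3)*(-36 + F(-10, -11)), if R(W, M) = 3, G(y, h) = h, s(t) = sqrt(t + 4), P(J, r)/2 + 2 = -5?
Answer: -18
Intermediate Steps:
P(J, r) = -14 (P(J, r) = -4 + 2*(-5) = -4 - 10 = -14)
s(t) = sqrt(4 + t)
F(a, E) = 9 - 3*E
G(s(P(-3, 1)), -3)*(-36 + F(-10, -11)) = -3*(-36 + (9 - 3*(-11))) = -3*(-36 + (9 + 33)) = -3*(-36 + 42) = -3*6 = -18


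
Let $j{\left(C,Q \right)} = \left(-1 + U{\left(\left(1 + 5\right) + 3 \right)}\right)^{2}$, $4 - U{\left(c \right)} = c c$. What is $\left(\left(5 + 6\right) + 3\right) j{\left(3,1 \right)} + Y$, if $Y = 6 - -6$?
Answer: $85188$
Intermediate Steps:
$Y = 12$ ($Y = 6 + 6 = 12$)
$U{\left(c \right)} = 4 - c^{2}$ ($U{\left(c \right)} = 4 - c c = 4 - c^{2}$)
$j{\left(C,Q \right)} = 6084$ ($j{\left(C,Q \right)} = \left(-1 + \left(4 - \left(\left(1 + 5\right) + 3\right)^{2}\right)\right)^{2} = \left(-1 + \left(4 - \left(6 + 3\right)^{2}\right)\right)^{2} = \left(-1 + \left(4 - 9^{2}\right)\right)^{2} = \left(-1 + \left(4 - 81\right)\right)^{2} = \left(-1 - 77\right)^{2} = \left(-78\right)^{2} = 6084$)
$\left(\left(5 + 6\right) + 3\right) j{\left(3,1 \right)} + Y = \left(\left(5 + 6\right) + 3\right) 6084 + 12 = \left(11 + 3\right) 6084 + 12 = 14 \cdot 6084 + 12 = 85176 + 12 = 85188$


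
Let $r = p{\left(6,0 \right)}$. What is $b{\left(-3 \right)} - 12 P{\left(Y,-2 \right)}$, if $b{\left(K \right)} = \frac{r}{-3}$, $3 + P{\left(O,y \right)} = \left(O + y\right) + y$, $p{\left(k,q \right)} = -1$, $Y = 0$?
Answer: $\frac{253}{3} \approx 84.333$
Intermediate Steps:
$r = -1$
$P{\left(O,y \right)} = -3 + O + 2 y$ ($P{\left(O,y \right)} = -3 + \left(\left(O + y\right) + y\right) = -3 + \left(O + 2 y\right) = -3 + O + 2 y$)
$b{\left(K \right)} = \frac{1}{3}$ ($b{\left(K \right)} = - \frac{1}{-3} = \left(-1\right) \left(- \frac{1}{3}\right) = \frac{1}{3}$)
$b{\left(-3 \right)} - 12 P{\left(Y,-2 \right)} = \frac{1}{3} - 12 \left(-3 + 0 + 2 \left(-2\right)\right) = \frac{1}{3} - 12 \left(-3 + 0 - 4\right) = \frac{1}{3} - -84 = \frac{1}{3} + 84 = \frac{253}{3}$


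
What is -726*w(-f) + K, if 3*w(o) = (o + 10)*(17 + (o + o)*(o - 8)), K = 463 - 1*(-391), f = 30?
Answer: 11118334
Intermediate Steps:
K = 854 (K = 463 + 391 = 854)
w(o) = (10 + o)*(17 + 2*o*(-8 + o))/3 (w(o) = ((o + 10)*(17 + (o + o)*(o - 8)))/3 = ((10 + o)*(17 + (2*o)*(-8 + o)))/3 = ((10 + o)*(17 + 2*o*(-8 + o)))/3 = (10 + o)*(17 + 2*o*(-8 + o))/3)
-726*w(-f) + K = -726*(170/3 - (-143)*30/3 + 2*(-1*30)³/3 + 4*(-1*30)²/3) + 854 = -726*(170/3 - 143/3*(-30) + (⅔)*(-30)³ + (4/3)*(-30)²) + 854 = -726*(170/3 + 1430 + (⅔)*(-27000) + (4/3)*900) + 854 = -726*(170/3 + 1430 - 18000 + 1200) + 854 = -726*(-45940/3) + 854 = 11117480 + 854 = 11118334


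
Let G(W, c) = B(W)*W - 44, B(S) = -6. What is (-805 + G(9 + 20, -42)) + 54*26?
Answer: 381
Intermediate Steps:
G(W, c) = -44 - 6*W (G(W, c) = -6*W - 44 = -44 - 6*W)
(-805 + G(9 + 20, -42)) + 54*26 = (-805 + (-44 - 6*(9 + 20))) + 54*26 = (-805 + (-44 - 6*29)) + 1404 = (-805 + (-44 - 174)) + 1404 = (-805 - 218) + 1404 = -1023 + 1404 = 381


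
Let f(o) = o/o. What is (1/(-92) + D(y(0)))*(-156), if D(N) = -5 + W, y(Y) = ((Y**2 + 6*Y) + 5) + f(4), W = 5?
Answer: 39/23 ≈ 1.6957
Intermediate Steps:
f(o) = 1
y(Y) = 6 + Y**2 + 6*Y (y(Y) = ((Y**2 + 6*Y) + 5) + 1 = (5 + Y**2 + 6*Y) + 1 = 6 + Y**2 + 6*Y)
D(N) = 0 (D(N) = -5 + 5 = 0)
(1/(-92) + D(y(0)))*(-156) = (1/(-92) + 0)*(-156) = (-1/92 + 0)*(-156) = -1/92*(-156) = 39/23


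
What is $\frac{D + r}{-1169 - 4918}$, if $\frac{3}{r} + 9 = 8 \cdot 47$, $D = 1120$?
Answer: $- \frac{411043}{2233929} \approx -0.184$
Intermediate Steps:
$r = \frac{3}{367}$ ($r = \frac{3}{-9 + 8 \cdot 47} = \frac{3}{-9 + 376} = \frac{3}{367} \approx 0.0081744$)
$\frac{D + r}{-1169 - 4918} = \frac{1120 + \frac{3}{367}}{-1169 - 4918} = \frac{411043}{367 \left(-6087\right)} = \frac{411043}{367} \left(- \frac{1}{6087}\right) = - \frac{411043}{2233929}$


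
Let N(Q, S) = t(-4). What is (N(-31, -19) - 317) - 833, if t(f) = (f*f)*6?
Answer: -1054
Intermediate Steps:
t(f) = 6*f² (t(f) = f²*6 = 6*f²)
N(Q, S) = 96 (N(Q, S) = 6*(-4)² = 6*16 = 96)
(N(-31, -19) - 317) - 833 = (96 - 317) - 833 = -221 - 833 = -1054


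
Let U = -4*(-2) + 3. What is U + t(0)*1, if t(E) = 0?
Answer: 11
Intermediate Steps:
U = 11 (U = 8 + 3 = 11)
U + t(0)*1 = 11 + 0*1 = 11 + 0 = 11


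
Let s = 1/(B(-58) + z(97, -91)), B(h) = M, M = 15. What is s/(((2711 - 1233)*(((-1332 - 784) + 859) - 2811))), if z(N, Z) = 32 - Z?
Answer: -1/829725552 ≈ -1.2052e-9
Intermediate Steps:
B(h) = 15
s = 1/138 (s = 1/(15 + (32 - 1*(-91))) = 1/(15 + (32 + 91)) = 1/(15 + 123) = 1/138 ≈ 0.0072464)
s/(((2711 - 1233)*(((-1332 - 784) + 859) - 2811))) = 1/(138*(((2711 - 1233)*(((-1332 - 784) + 859) - 2811)))) = 1/(138*((1478*((-2116 + 859) - 2811)))) = 1/(138*((1478*(-1257 - 2811)))) = 1/(138*((1478*(-4068)))) = (1/138)/(-6012504) = (1/138)*(-1/6012504) = -1/829725552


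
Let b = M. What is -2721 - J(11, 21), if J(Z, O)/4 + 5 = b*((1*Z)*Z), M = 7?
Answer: -6089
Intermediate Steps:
b = 7
J(Z, O) = -20 + 28*Z² (J(Z, O) = -20 + 4*(7*((1*Z)*Z)) = -20 + 4*(7*(Z*Z)) = -20 + 4*(7*Z²) = -20 + 28*Z²)
-2721 - J(11, 21) = -2721 - (-20 + 28*11²) = -2721 - (-20 + 28*121) = -2721 - (-20 + 3388) = -2721 - 1*3368 = -2721 - 3368 = -6089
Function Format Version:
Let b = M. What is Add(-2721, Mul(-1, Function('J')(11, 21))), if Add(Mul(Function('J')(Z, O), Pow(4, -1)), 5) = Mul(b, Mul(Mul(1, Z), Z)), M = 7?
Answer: -6089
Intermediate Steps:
b = 7
Function('J')(Z, O) = Add(-20, Mul(28, Pow(Z, 2))) (Function('J')(Z, O) = Add(-20, Mul(4, Mul(7, Mul(Mul(1, Z), Z)))) = Add(-20, Mul(4, Mul(7, Mul(Z, Z)))) = Add(-20, Mul(4, Mul(7, Pow(Z, 2)))) = Add(-20, Mul(28, Pow(Z, 2))))
Add(-2721, Mul(-1, Function('J')(11, 21))) = Add(-2721, Mul(-1, Add(-20, Mul(28, Pow(11, 2))))) = Add(-2721, Mul(-1, Add(-20, Mul(28, 121)))) = Add(-2721, Mul(-1, Add(-20, 3388))) = Add(-2721, Mul(-1, 3368)) = Add(-2721, -3368) = -6089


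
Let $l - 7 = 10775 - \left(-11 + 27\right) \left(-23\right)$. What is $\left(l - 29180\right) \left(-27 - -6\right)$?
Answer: $378630$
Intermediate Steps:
$l = 11150$ ($l = 7 + \left(10775 - \left(-11 + 27\right) \left(-23\right)\right) = 7 + \left(10775 - 16 \left(-23\right)\right) = 7 + \left(10775 - -368\right) = 7 + \left(10775 + 368\right) = 7 + 11143 = 11150$)
$\left(l - 29180\right) \left(-27 - -6\right) = \left(11150 - 29180\right) \left(-27 - -6\right) = - 18030 \left(-27 + 6\right) = \left(-18030\right) \left(-21\right) = 378630$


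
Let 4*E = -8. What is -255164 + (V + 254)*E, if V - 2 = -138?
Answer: -255400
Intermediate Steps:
V = -136 (V = 2 - 138 = -136)
E = -2 (E = (1/4)*(-8) = -2)
-255164 + (V + 254)*E = -255164 + (-136 + 254)*(-2) = -255164 + 118*(-2) = -255164 - 236 = -255400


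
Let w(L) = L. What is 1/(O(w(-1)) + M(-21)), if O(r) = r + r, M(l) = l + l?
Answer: -1/44 ≈ -0.022727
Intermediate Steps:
M(l) = 2*l
O(r) = 2*r
1/(O(w(-1)) + M(-21)) = 1/(2*(-1) + 2*(-21)) = 1/(-2 - 42) = 1/(-44) = -1/44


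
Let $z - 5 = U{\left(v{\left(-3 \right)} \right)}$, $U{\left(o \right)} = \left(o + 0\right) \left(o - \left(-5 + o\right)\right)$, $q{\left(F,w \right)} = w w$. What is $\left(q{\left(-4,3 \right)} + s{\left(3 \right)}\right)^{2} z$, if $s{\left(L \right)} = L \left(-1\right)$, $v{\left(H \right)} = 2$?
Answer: $540$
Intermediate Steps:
$q{\left(F,w \right)} = w^{2}$
$U{\left(o \right)} = 5 o$ ($U{\left(o \right)} = o 5 = 5 o$)
$z = 15$ ($z = 5 + 5 \cdot 2 = 5 + 10 = 15$)
$s{\left(L \right)} = - L$
$\left(q{\left(-4,3 \right)} + s{\left(3 \right)}\right)^{2} z = \left(3^{2} - 3\right)^{2} \cdot 15 = \left(9 - 3\right)^{2} \cdot 15 = 6^{2} \cdot 15 = 36 \cdot 15 = 540$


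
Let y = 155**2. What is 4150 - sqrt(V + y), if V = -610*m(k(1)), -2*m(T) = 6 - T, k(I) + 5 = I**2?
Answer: 4150 - 95*sqrt(3) ≈ 3985.5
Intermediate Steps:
k(I) = -5 + I**2
y = 24025
m(T) = -3 + T/2 (m(T) = -(6 - T)/2 = -3 + T/2)
V = 3050 (V = -610*(-3 + (-5 + 1**2)/2) = -610*(-3 + (-5 + 1)/2) = -610*(-3 + (1/2)*(-4)) = -610*(-3 - 2) = -610*(-5) = 3050)
4150 - sqrt(V + y) = 4150 - sqrt(3050 + 24025) = 4150 - sqrt(27075) = 4150 - 95*sqrt(3)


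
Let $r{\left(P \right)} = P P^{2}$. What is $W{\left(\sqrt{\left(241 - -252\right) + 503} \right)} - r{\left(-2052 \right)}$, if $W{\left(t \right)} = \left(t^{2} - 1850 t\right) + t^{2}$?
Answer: $8640366600 - 3700 \sqrt{249} \approx 8.6403 \cdot 10^{9}$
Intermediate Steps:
$r{\left(P \right)} = P^{3}$
$W{\left(t \right)} = - 1850 t + 2 t^{2}$
$W{\left(\sqrt{\left(241 - -252\right) + 503} \right)} - r{\left(-2052 \right)} = 2 \sqrt{\left(241 - -252\right) + 503} \left(-925 + \sqrt{\left(241 - -252\right) + 503}\right) - \left(-2052\right)^{3} = 2 \sqrt{\left(241 + 252\right) + 503} \left(-925 + \sqrt{\left(241 + 252\right) + 503}\right) - -8640364608 = 2 \sqrt{493 + 503} \left(-925 + \sqrt{493 + 503}\right) + 8640364608 = 2 \sqrt{996} \left(-925 + \sqrt{996}\right) + 8640364608 = 2 \cdot 2 \sqrt{249} \left(-925 + 2 \sqrt{249}\right) + 8640364608 = 4 \sqrt{249} \left(-925 + 2 \sqrt{249}\right) + 8640364608 = 8640364608 + 4 \sqrt{249} \left(-925 + 2 \sqrt{249}\right)$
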